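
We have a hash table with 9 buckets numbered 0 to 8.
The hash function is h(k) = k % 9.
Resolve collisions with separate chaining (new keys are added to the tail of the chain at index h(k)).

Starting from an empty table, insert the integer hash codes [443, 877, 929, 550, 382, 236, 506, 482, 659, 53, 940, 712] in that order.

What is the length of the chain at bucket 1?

443 → bucket 2
877 → bucket 4
929 → bucket 2 (collision)
550 → bucket 1
382 → bucket 4 (collision)
236 → bucket 2 (collision)
506 → bucket 2 (collision)
482 → bucket 5
659 → bucket 2 (collision)
53 → bucket 8
940 → bucket 4 (collision)
712 → bucket 1 (collision)
Final buckets:
0: .
1: 550 -> 712
2: 443 -> 929 -> 236 -> 506 -> 659
3: .
4: 877 -> 382 -> 940
5: 482
6: .
7: .
8: 53

2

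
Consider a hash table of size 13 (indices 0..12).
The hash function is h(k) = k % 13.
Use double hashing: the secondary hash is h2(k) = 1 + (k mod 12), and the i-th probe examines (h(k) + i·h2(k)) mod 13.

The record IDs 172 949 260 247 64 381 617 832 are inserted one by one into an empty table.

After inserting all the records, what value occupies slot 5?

832

172 hashes to 3; slot 3 is free → place at 3.
949 hashes to 0; slot 0 is free → place at 0.
260 hashes to 0, h2=9; 0 taken → place at 9.
247 hashes to 0, h2=8; 0 taken → place at 8.
64 hashes to 12; slot 12 is free → place at 12.
381 hashes to 4; slot 4 is free → place at 4.
617 hashes to 6; slot 6 is free → place at 6.
832 hashes to 0, h2=5; 0 taken → place at 5.
Table: [949, —, —, 172, 381, 832, 617, —, 247, 260, —, —, 64]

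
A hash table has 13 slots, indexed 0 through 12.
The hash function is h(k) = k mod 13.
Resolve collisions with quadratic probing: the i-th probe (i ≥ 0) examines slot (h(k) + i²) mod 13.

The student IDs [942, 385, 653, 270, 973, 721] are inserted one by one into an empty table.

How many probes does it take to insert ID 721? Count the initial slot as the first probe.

2

Insert 942: h=6, slot 6 empty -> index 6.
Insert 385: h=8, slot 8 empty -> index 8.
Insert 653: h=3, slot 3 empty -> index 3.
Insert 270: h=10, slot 10 empty -> index 10.
Insert 973: h=11, slot 11 empty -> index 11.
Insert 721: h=6, slot 6 occupied -> index 7.
Table: [_, _, _, 653, _, _, 942, 721, 385, _, 270, 973, _]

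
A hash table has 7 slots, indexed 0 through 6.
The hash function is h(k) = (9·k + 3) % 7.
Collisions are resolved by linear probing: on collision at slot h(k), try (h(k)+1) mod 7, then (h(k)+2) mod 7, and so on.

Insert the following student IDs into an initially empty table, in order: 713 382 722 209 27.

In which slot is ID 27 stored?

3

Insert 713: h=1, slot 1 empty → index 1.
Insert 382: h=4, slot 4 empty → index 4.
Insert 722: h=5, slot 5 empty → index 5.
Insert 209: h=1, slot 1 occupied → index 2.
Insert 27: h=1, slots 1,2 occupied → index 3.
Table: [_, 713, 209, 27, 382, 722, _]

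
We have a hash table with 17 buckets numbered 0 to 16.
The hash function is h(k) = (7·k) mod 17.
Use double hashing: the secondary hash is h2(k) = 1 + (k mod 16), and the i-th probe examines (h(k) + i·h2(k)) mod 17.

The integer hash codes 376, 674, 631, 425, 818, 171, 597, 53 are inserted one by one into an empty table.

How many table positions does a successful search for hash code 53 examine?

5

Insert 376: h=14, slot 14 empty → index 14.
Insert 674: h=9, slot 9 empty → index 9.
Insert 631: h=14, h2=8, slot 14 occupied → index 5.
Insert 425: h=0, slot 0 empty → index 0.
Insert 818: h=14, h2=3, slots 14,0 occupied → index 3.
Insert 171: h=7, slot 7 empty → index 7.
Insert 597: h=14, h2=6, slots 14,3,9 occupied → index 15.
Insert 53: h=14, h2=6, slots 14,3,9,15 occupied → index 4.
Table: [425, _, _, 818, 53, 631, _, 171, _, 674, _, _, _, _, 376, 597, _]
Lookup 53: h=14, h2=6, probe 14,3,9,15,4 → found at 4.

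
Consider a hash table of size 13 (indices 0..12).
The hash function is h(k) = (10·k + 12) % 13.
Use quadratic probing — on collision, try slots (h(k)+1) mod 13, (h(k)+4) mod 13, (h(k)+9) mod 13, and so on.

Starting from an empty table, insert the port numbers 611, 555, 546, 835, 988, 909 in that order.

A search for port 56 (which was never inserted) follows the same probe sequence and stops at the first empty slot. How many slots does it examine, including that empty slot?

2

611: h=12 => slot 12
555: h=11 => slot 11
546: h=12, probe 12,0 => slot 0
835: h=3 => slot 3
988: h=12, probe 12,0,3,8 => slot 8
909: h=2 => slot 2
Table: [546, ., 909, 835, ., ., ., ., 988, ., ., 555, 611]
Lookup 56: h=0, probe 0,1 → slot 1 empty, not found.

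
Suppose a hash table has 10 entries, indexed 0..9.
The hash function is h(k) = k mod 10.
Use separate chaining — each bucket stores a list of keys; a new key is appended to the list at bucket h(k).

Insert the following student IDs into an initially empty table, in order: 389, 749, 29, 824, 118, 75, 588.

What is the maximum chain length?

Insert 389: h=9, bucket 9 empty -> new chain.
Insert 749: h=9, bucket 9 nonempty -> append to chain.
Insert 29: h=9, bucket 9 nonempty -> append to chain.
Insert 824: h=4, bucket 4 empty -> new chain.
Insert 118: h=8, bucket 8 empty -> new chain.
Insert 75: h=5, bucket 5 empty -> new chain.
Insert 588: h=8, bucket 8 nonempty -> append to chain.
Final buckets:
0: -
1: -
2: -
3: -
4: 824
5: 75
6: -
7: -
8: 118 -> 588
9: 389 -> 749 -> 29

3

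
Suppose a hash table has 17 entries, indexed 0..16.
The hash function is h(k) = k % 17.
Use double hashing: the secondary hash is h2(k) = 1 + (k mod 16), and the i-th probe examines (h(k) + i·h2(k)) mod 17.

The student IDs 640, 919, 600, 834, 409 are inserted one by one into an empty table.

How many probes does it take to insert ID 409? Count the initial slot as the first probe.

640 hashes to 11; slot 11 is free -> place at 11.
919 hashes to 1; slot 1 is free -> place at 1.
600 hashes to 5; slot 5 is free -> place at 5.
834 hashes to 1, h2=3; 1 taken -> place at 4.
409 hashes to 1, h2=10; 1,11,4 taken -> place at 14.
Table: [., 919, ., ., 834, 600, ., ., ., ., ., 640, ., ., 409, ., .]

4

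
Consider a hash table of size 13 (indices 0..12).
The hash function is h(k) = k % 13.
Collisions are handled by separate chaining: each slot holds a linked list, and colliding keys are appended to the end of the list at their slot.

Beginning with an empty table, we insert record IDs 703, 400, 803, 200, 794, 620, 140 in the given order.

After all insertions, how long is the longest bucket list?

3

Insert 703: h=1, bucket 1 empty → new chain.
Insert 400: h=10, bucket 10 empty → new chain.
Insert 803: h=10, bucket 10 nonempty → append to chain.
Insert 200: h=5, bucket 5 empty → new chain.
Insert 794: h=1, bucket 1 nonempty → append to chain.
Insert 620: h=9, bucket 9 empty → new chain.
Insert 140: h=10, bucket 10 nonempty → append to chain.
Final buckets:
0: —
1: 703 -> 794
2: —
3: —
4: —
5: 200
6: —
7: —
8: —
9: 620
10: 400 -> 803 -> 140
11: —
12: —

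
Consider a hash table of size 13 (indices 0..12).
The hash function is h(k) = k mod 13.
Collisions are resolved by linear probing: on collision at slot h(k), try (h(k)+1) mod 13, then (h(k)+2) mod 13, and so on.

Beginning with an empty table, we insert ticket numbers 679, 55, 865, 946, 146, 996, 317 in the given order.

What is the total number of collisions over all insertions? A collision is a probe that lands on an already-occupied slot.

4

679: h=3 => slot 3
55: h=3, probe 3,4 => slot 4
865: h=7 => slot 7
946: h=10 => slot 10
146: h=3, probe 3,4,5 => slot 5
996: h=8 => slot 8
317: h=5, probe 5,6 => slot 6
Table: [—, —, —, 679, 55, 146, 317, 865, 996, —, 946, —, —]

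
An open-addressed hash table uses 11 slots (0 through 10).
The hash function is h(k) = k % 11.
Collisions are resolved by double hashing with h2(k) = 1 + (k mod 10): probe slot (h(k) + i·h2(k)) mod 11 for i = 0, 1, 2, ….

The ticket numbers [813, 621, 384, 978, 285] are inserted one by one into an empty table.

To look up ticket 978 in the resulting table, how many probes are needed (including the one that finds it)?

2

813: h=10 => slot 10
621: h=5 => slot 5
384: h=10, h2=5, probe 10,4 => slot 4
978: h=10, h2=9, probe 10,8 => slot 8
285: h=10, h2=6, probe 10,5,0 => slot 0
Table: [285, ., ., ., 384, 621, ., ., 978, ., 813]
Lookup 978: h=10, h2=9, probe 10,8 → found at 8.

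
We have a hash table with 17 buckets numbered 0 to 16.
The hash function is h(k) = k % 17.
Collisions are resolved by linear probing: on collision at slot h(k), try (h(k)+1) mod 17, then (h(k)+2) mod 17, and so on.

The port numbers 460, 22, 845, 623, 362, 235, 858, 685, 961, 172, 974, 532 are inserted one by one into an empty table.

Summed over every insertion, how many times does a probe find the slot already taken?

460: h=1 => slot 1
22: h=5 => slot 5
845: h=12 => slot 12
623: h=11 => slot 11
362: h=5, probe 5,6 => slot 6
235: h=14 => slot 14
858: h=8 => slot 8
685: h=5, probe 5,6,7 => slot 7
961: h=9 => slot 9
172: h=2 => slot 2
974: h=5, probe 5,6,7,8,9,10 => slot 10
532: h=5, probe 5,6,7,8,9,10,11,12,13 => slot 13
Table: [_, 460, 172, _, _, 22, 362, 685, 858, 961, 974, 623, 845, 532, 235, _, _]

16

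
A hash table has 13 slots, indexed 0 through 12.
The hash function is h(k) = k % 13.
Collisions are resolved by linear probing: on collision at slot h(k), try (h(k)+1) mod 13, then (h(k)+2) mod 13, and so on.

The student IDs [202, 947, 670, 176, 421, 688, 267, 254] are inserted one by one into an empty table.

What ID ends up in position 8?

Insert 202: h=7, slot 7 empty -> index 7.
Insert 947: h=11, slot 11 empty -> index 11.
Insert 670: h=7, slot 7 occupied -> index 8.
Insert 176: h=7, slots 7,8 occupied -> index 9.
Insert 421: h=5, slot 5 empty -> index 5.
Insert 688: h=12, slot 12 empty -> index 12.
Insert 267: h=7, slots 7,8,9 occupied -> index 10.
Insert 254: h=7, slots 7,8,9,10,11,12 occupied -> index 0.
Table: [254, -, -, -, -, 421, -, 202, 670, 176, 267, 947, 688]

670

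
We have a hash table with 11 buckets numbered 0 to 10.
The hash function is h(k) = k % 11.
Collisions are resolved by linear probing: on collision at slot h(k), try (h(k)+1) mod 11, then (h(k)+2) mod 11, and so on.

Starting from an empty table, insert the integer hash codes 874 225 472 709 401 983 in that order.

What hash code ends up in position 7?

709

874 hashes to 5; slot 5 is free -> place at 5.
225 hashes to 5; 5 taken -> place at 6.
472 hashes to 10; slot 10 is free -> place at 10.
709 hashes to 5; 5,6 taken -> place at 7.
401 hashes to 5; 5,6,7 taken -> place at 8.
983 hashes to 4; slot 4 is free -> place at 4.
Table: [_, _, _, _, 983, 874, 225, 709, 401, _, 472]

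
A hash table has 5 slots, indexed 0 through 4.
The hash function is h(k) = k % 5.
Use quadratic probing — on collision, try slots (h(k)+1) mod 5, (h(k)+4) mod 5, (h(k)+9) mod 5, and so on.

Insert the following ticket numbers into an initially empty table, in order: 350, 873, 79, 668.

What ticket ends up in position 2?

350: h=0 → slot 0
873: h=3 → slot 3
79: h=4 → slot 4
668: h=3, probe 3,4,2 → slot 2
Table: [350, ∅, 668, 873, 79]

668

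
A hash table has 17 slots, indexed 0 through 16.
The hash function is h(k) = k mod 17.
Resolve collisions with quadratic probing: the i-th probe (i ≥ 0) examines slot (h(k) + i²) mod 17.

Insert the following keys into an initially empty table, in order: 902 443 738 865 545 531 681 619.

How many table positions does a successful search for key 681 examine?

4

902 hashes to 1; slot 1 is free → place at 1.
443 hashes to 1; 1 taken → place at 2.
738 hashes to 7; slot 7 is free → place at 7.
865 hashes to 15; slot 15 is free → place at 15.
545 hashes to 1; 1,2 taken → place at 5.
531 hashes to 4; slot 4 is free → place at 4.
681 hashes to 1; 1,2,5 taken → place at 10.
619 hashes to 7; 7 taken → place at 8.
Table: [-, 902, 443, -, 531, 545, -, 738, 619, -, 681, -, -, -, -, 865, -]
Lookup 681: h=1, probe 1,2,5,10 → found at 10.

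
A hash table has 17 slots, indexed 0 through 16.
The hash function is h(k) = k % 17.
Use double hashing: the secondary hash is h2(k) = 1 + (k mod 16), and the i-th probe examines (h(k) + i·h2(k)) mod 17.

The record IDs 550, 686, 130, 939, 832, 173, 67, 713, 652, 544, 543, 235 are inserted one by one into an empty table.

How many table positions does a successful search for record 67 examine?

3

550: h=6 => slot 6
686: h=6, h2=15, probe 6,4 => slot 4
130: h=11 => slot 11
939: h=4, h2=12, probe 4,16 => slot 16
832: h=16, h2=1, probe 16,0 => slot 0
173: h=3 => slot 3
67: h=16, h2=4, probe 16,3,7 => slot 7
713: h=16, h2=10, probe 16,9 => slot 9
652: h=6, h2=13, probe 6,2 => slot 2
544: h=0, h2=1, probe 0,1 => slot 1
543: h=16, h2=16, probe 16,15 => slot 15
235: h=14 => slot 14
Table: [832, 544, 652, 173, 686, _, 550, 67, _, 713, _, 130, _, _, 235, 543, 939]
Lookup 67: h=16, h2=4, probe 16,3,7 → found at 7.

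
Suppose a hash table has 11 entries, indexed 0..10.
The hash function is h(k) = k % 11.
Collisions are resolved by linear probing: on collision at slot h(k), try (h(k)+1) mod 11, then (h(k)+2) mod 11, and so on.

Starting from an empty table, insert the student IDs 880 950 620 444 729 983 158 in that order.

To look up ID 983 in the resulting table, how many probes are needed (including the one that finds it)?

4

880: h=0 -> slot 0
950: h=4 -> slot 4
620: h=4, probe 4,5 -> slot 5
444: h=4, probe 4,5,6 -> slot 6
729: h=3 -> slot 3
983: h=4, probe 4,5,6,7 -> slot 7
158: h=4, probe 4,5,6,7,8 -> slot 8
Table: [880, —, —, 729, 950, 620, 444, 983, 158, —, —]
Lookup 983: h=4, probe 4,5,6,7 → found at 7.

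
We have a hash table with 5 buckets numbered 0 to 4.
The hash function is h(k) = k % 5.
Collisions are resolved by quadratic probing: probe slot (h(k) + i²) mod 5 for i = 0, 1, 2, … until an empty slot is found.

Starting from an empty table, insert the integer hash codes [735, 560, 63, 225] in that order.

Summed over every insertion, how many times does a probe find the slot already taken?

3

735: h=0 → slot 0
560: h=0, probe 0,1 → slot 1
63: h=3 → slot 3
225: h=0, probe 0,1,4 → slot 4
Table: [735, 560, —, 63, 225]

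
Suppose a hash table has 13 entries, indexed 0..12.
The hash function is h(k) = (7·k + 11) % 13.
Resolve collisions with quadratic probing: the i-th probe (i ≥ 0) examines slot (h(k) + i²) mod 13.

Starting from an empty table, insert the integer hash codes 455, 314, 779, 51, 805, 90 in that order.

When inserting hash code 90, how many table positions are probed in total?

4

455: h=11 => slot 11
314: h=12 => slot 12
779: h=4 => slot 4
51: h=4, probe 4,5 => slot 5
805: h=4, probe 4,5,8 => slot 8
90: h=4, probe 4,5,8,0 => slot 0
Table: [90, —, —, —, 779, 51, —, —, 805, —, —, 455, 314]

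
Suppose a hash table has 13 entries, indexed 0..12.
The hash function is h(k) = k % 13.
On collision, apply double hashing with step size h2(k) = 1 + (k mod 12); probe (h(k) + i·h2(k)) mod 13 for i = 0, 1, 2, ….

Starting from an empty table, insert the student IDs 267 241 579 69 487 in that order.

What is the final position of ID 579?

267: h=7 -> slot 7
241: h=7, h2=2, probe 7,9 -> slot 9
579: h=7, h2=4, probe 7,11 -> slot 11
69: h=4 -> slot 4
487: h=6 -> slot 6
Table: [-, -, -, -, 69, -, 487, 267, -, 241, -, 579, -]

11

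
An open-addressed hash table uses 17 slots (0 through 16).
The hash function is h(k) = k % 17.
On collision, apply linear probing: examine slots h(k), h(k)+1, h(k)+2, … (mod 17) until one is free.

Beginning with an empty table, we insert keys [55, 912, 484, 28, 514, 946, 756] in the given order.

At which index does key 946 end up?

55 hashes to 4; slot 4 is free → place at 4.
912 hashes to 11; slot 11 is free → place at 11.
484 hashes to 8; slot 8 is free → place at 8.
28 hashes to 11; 11 taken → place at 12.
514 hashes to 4; 4 taken → place at 5.
946 hashes to 11; 11,12 taken → place at 13.
756 hashes to 8; 8 taken → place at 9.
Table: [∅, ∅, ∅, ∅, 55, 514, ∅, ∅, 484, 756, ∅, 912, 28, 946, ∅, ∅, ∅]

13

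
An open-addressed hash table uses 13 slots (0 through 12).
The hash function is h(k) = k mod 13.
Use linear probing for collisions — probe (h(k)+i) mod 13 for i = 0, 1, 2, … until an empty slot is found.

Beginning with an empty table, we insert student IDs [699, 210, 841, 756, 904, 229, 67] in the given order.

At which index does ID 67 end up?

Insert 699: h=10, slot 10 empty → index 10.
Insert 210: h=2, slot 2 empty → index 2.
Insert 841: h=9, slot 9 empty → index 9.
Insert 756: h=2, slot 2 occupied → index 3.
Insert 904: h=7, slot 7 empty → index 7.
Insert 229: h=8, slot 8 empty → index 8.
Insert 67: h=2, slots 2,3 occupied → index 4.
Table: [∅, ∅, 210, 756, 67, ∅, ∅, 904, 229, 841, 699, ∅, ∅]

4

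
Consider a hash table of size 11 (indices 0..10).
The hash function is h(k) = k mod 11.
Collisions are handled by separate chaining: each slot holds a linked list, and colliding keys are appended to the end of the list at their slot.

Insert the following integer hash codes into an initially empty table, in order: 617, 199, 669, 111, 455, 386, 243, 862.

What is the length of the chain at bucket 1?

617 → bucket 1
199 → bucket 1 (collision)
669 → bucket 9
111 → bucket 1 (collision)
455 → bucket 4
386 → bucket 1 (collision)
243 → bucket 1 (collision)
862 → bucket 4 (collision)
Final buckets:
0: -
1: 617 -> 199 -> 111 -> 386 -> 243
2: -
3: -
4: 455 -> 862
5: -
6: -
7: -
8: -
9: 669
10: -

5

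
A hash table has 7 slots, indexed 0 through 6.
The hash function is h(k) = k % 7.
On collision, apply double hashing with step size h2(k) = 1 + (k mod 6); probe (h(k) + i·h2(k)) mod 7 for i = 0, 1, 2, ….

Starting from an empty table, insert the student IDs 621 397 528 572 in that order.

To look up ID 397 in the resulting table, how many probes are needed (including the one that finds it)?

Insert 621: h=5, slot 5 empty => index 5.
Insert 397: h=5, h2=2, slot 5 occupied => index 0.
Insert 528: h=3, slot 3 empty => index 3.
Insert 572: h=5, h2=3, slot 5 occupied => index 1.
Table: [397, 572, ∅, 528, ∅, 621, ∅]
Lookup 397: h=5, h2=2, probe 5,0 → found at 0.

2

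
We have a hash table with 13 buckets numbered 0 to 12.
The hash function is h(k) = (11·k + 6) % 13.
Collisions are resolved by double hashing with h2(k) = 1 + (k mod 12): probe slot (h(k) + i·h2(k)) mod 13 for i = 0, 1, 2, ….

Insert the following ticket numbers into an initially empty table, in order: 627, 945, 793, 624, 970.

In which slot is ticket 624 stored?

Insert 627: h=0, slot 0 empty -> index 0.
Insert 945: h=1, slot 1 empty -> index 1.
Insert 793: h=6, slot 6 empty -> index 6.
Insert 624: h=6, h2=1, slot 6 occupied -> index 7.
Insert 970: h=3, slot 3 empty -> index 3.
Table: [627, 945, -, 970, -, -, 793, 624, -, -, -, -, -]

7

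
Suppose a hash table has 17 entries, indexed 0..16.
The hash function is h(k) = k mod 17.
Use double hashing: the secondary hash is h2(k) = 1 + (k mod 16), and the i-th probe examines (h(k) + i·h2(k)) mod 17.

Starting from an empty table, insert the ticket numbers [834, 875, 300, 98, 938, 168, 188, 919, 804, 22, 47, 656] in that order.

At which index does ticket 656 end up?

834 hashes to 1; slot 1 is free -> place at 1.
875 hashes to 8; slot 8 is free -> place at 8.
300 hashes to 11; slot 11 is free -> place at 11.
98 hashes to 13; slot 13 is free -> place at 13.
938 hashes to 3; slot 3 is free -> place at 3.
168 hashes to 15; slot 15 is free -> place at 15.
188 hashes to 1, h2=13; 1 taken -> place at 14.
919 hashes to 1, h2=8; 1 taken -> place at 9.
804 hashes to 5; slot 5 is free -> place at 5.
22 hashes to 5, h2=7; 5 taken -> place at 12.
47 hashes to 13, h2=16; 13,12,11 taken -> place at 10.
656 hashes to 10, h2=1; 10,11,12,13,14,15 taken -> place at 16.
Table: [—, 834, —, 938, —, 804, —, —, 875, 919, 47, 300, 22, 98, 188, 168, 656]

16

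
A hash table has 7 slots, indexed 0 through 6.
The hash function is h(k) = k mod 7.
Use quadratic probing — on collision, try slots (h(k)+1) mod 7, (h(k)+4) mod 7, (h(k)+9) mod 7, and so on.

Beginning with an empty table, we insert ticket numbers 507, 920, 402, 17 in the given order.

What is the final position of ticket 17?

5

507 hashes to 3; slot 3 is free -> place at 3.
920 hashes to 3; 3 taken -> place at 4.
402 hashes to 3; 3,4 taken -> place at 0.
17 hashes to 3; 3,4,0 taken -> place at 5.
Table: [402, ∅, ∅, 507, 920, 17, ∅]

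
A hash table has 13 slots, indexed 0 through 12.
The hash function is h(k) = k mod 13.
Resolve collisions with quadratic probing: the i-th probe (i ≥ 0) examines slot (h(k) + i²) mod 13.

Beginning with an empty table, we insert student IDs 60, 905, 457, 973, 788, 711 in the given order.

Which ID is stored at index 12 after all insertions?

60 hashes to 8; slot 8 is free => place at 8.
905 hashes to 8; 8 taken => place at 9.
457 hashes to 2; slot 2 is free => place at 2.
973 hashes to 11; slot 11 is free => place at 11.
788 hashes to 8; 8,9 taken => place at 12.
711 hashes to 9; 9 taken => place at 10.
Table: [., ., 457, ., ., ., ., ., 60, 905, 711, 973, 788]

788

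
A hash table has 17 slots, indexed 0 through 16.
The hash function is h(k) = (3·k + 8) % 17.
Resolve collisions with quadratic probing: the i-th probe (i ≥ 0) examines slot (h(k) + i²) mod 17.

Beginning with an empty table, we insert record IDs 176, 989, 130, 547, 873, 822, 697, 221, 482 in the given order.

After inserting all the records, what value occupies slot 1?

547

Insert 176: h=9, slot 9 empty -> index 9.
Insert 989: h=0, slot 0 empty -> index 0.
Insert 130: h=7, slot 7 empty -> index 7.
Insert 547: h=0, slot 0 occupied -> index 1.
Insert 873: h=9, slot 9 occupied -> index 10.
Insert 822: h=9, slots 9,10 occupied -> index 13.
Insert 697: h=8, slot 8 empty -> index 8.
Insert 221: h=8, slots 8,9 occupied -> index 12.
Insert 482: h=9, slots 9,10,13,1,8,0 occupied -> index 11.
Table: [989, 547, —, —, —, —, —, 130, 697, 176, 873, 482, 221, 822, —, —, —]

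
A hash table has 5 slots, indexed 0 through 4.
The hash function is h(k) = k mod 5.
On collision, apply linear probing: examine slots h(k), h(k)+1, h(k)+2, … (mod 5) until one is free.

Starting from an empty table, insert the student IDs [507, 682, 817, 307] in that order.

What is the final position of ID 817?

4

507 hashes to 2; slot 2 is free => place at 2.
682 hashes to 2; 2 taken => place at 3.
817 hashes to 2; 2,3 taken => place at 4.
307 hashes to 2; 2,3,4 taken => place at 0.
Table: [307, ., 507, 682, 817]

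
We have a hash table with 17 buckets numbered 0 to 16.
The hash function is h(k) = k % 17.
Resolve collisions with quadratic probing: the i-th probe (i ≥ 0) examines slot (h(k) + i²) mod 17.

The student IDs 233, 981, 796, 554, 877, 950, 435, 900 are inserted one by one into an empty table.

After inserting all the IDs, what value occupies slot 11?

877

233 hashes to 12; slot 12 is free => place at 12.
981 hashes to 12; 12 taken => place at 13.
796 hashes to 14; slot 14 is free => place at 14.
554 hashes to 10; slot 10 is free => place at 10.
877 hashes to 10; 10 taken => place at 11.
950 hashes to 15; slot 15 is free => place at 15.
435 hashes to 10; 10,11,14 taken => place at 2.
900 hashes to 16; slot 16 is free => place at 16.
Table: [∅, ∅, 435, ∅, ∅, ∅, ∅, ∅, ∅, ∅, 554, 877, 233, 981, 796, 950, 900]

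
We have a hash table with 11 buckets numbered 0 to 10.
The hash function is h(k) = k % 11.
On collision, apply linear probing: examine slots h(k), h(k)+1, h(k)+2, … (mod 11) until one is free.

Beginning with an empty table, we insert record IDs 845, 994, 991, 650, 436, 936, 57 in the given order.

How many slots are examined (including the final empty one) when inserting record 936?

845 hashes to 9; slot 9 is free -> place at 9.
994 hashes to 4; slot 4 is free -> place at 4.
991 hashes to 1; slot 1 is free -> place at 1.
650 hashes to 1; 1 taken -> place at 2.
436 hashes to 7; slot 7 is free -> place at 7.
936 hashes to 1; 1,2 taken -> place at 3.
57 hashes to 2; 2,3,4 taken -> place at 5.
Table: [∅, 991, 650, 936, 994, 57, ∅, 436, ∅, 845, ∅]

3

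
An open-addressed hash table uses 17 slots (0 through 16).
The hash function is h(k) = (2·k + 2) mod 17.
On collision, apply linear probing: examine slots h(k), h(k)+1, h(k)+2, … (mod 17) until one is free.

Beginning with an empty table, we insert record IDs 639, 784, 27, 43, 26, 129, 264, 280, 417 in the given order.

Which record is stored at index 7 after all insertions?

27

639 hashes to 5; slot 5 is free -> place at 5.
784 hashes to 6; slot 6 is free -> place at 6.
27 hashes to 5; 5,6 taken -> place at 7.
43 hashes to 3; slot 3 is free -> place at 3.
26 hashes to 3; 3 taken -> place at 4.
129 hashes to 5; 5,6,7 taken -> place at 8.
264 hashes to 3; 3,4,5,6,7,8 taken -> place at 9.
280 hashes to 1; slot 1 is free -> place at 1.
417 hashes to 3; 3,4,5,6,7,8,9 taken -> place at 10.
Table: [—, 280, —, 43, 26, 639, 784, 27, 129, 264, 417, —, —, —, —, —, —]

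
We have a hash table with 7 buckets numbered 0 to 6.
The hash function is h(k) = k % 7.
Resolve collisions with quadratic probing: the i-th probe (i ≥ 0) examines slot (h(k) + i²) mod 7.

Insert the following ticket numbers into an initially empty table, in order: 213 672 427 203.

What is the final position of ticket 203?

4

213: h=3 → slot 3
672: h=0 → slot 0
427: h=0, probe 0,1 → slot 1
203: h=0, probe 0,1,4 → slot 4
Table: [672, 427, _, 213, 203, _, _]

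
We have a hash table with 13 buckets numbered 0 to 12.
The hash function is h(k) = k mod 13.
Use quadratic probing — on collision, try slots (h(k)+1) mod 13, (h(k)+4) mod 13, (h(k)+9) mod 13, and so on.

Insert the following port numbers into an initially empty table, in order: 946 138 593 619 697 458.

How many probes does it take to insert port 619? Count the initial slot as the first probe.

946 hashes to 10; slot 10 is free → place at 10.
138 hashes to 8; slot 8 is free → place at 8.
593 hashes to 8; 8 taken → place at 9.
619 hashes to 8; 8,9 taken → place at 12.
697 hashes to 8; 8,9,12 taken → place at 4.
458 hashes to 3; slot 3 is free → place at 3.
Table: [—, —, —, 458, 697, —, —, —, 138, 593, 946, —, 619]

3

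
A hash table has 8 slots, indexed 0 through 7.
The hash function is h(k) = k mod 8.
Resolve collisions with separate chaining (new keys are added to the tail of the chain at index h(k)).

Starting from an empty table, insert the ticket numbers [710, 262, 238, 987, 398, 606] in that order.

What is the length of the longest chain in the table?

5

710 -> bucket 6
262 -> bucket 6 (collision)
238 -> bucket 6 (collision)
987 -> bucket 3
398 -> bucket 6 (collision)
606 -> bucket 6 (collision)
Final buckets:
0: —
1: —
2: —
3: 987
4: —
5: —
6: 710 -> 262 -> 238 -> 398 -> 606
7: —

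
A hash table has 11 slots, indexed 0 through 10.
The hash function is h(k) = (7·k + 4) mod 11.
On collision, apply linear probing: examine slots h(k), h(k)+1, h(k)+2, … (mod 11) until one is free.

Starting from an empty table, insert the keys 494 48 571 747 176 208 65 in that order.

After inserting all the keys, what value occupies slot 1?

Insert 494: h=8, slot 8 empty => index 8.
Insert 48: h=10, slot 10 empty => index 10.
Insert 571: h=8, slot 8 occupied => index 9.
Insert 747: h=8, slots 8,9,10 occupied => index 0.
Insert 176: h=4, slot 4 empty => index 4.
Insert 208: h=8, slots 8,9,10,0 occupied => index 1.
Insert 65: h=8, slots 8,9,10,0,1 occupied => index 2.
Table: [747, 208, 65, ., 176, ., ., ., 494, 571, 48]

208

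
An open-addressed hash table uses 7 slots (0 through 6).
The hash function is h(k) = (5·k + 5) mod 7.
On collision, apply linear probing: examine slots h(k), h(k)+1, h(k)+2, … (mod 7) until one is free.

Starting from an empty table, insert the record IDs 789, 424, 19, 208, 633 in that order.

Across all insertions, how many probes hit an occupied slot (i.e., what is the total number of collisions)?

4

789 hashes to 2; slot 2 is free → place at 2.
424 hashes to 4; slot 4 is free → place at 4.
19 hashes to 2; 2 taken → place at 3.
208 hashes to 2; 2,3,4 taken → place at 5.
633 hashes to 6; slot 6 is free → place at 6.
Table: [—, —, 789, 19, 424, 208, 633]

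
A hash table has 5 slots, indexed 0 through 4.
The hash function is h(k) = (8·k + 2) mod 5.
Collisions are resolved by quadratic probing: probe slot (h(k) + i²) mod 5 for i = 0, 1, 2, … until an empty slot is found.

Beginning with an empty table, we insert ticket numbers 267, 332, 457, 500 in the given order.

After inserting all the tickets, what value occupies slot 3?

267 hashes to 3; slot 3 is free -> place at 3.
332 hashes to 3; 3 taken -> place at 4.
457 hashes to 3; 3,4 taken -> place at 2.
500 hashes to 2; 2,3 taken -> place at 1.
Table: [_, 500, 457, 267, 332]

267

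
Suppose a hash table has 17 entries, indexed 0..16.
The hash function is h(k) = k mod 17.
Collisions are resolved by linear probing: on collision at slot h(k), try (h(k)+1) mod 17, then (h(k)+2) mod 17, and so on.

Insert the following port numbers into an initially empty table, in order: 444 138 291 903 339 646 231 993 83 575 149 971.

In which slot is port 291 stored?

4

444: h=2 => slot 2
138: h=2, probe 2,3 => slot 3
291: h=2, probe 2,3,4 => slot 4
903: h=2, probe 2,3,4,5 => slot 5
339: h=16 => slot 16
646: h=0 => slot 0
231: h=10 => slot 10
993: h=7 => slot 7
83: h=15 => slot 15
575: h=14 => slot 14
149: h=13 => slot 13
971: h=2, probe 2,3,4,5,6 => slot 6
Table: [646, ∅, 444, 138, 291, 903, 971, 993, ∅, ∅, 231, ∅, ∅, 149, 575, 83, 339]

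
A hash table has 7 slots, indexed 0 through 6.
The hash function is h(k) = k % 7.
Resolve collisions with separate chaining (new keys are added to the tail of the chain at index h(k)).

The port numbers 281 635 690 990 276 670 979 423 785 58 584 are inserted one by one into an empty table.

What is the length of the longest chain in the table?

281 → bucket 1
635 → bucket 5
690 → bucket 4
990 → bucket 3
276 → bucket 3 (collision)
670 → bucket 5 (collision)
979 → bucket 6
423 → bucket 3 (collision)
785 → bucket 1 (collision)
58 → bucket 2
584 → bucket 3 (collision)
Final buckets:
0: —
1: 281 -> 785
2: 58
3: 990 -> 276 -> 423 -> 584
4: 690
5: 635 -> 670
6: 979

4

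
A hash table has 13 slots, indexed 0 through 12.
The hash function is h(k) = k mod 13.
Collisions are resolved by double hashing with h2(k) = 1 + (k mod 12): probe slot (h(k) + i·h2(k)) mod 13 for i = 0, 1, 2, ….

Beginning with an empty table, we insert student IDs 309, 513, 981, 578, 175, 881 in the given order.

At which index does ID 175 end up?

1

Insert 309: h=10, slot 10 empty -> index 10.
Insert 513: h=6, slot 6 empty -> index 6.
Insert 981: h=6, h2=10, slot 6 occupied -> index 3.
Insert 578: h=6, h2=3, slot 6 occupied -> index 9.
Insert 175: h=6, h2=8, slot 6 occupied -> index 1.
Insert 881: h=10, h2=6, slots 10,3,9 occupied -> index 2.
Table: [_, 175, 881, 981, _, _, 513, _, _, 578, 309, _, _]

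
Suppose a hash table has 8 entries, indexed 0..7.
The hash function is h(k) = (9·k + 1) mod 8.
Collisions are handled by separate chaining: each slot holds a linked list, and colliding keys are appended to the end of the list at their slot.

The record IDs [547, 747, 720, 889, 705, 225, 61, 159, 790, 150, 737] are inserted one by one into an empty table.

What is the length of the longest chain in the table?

4

547 → bucket 4
747 → bucket 4 (collision)
720 → bucket 1
889 → bucket 2
705 → bucket 2 (collision)
225 → bucket 2 (collision)
61 → bucket 6
159 → bucket 0
790 → bucket 7
150 → bucket 7 (collision)
737 → bucket 2 (collision)
Final buckets:
0: 159
1: 720
2: 889 -> 705 -> 225 -> 737
3: -
4: 547 -> 747
5: -
6: 61
7: 790 -> 150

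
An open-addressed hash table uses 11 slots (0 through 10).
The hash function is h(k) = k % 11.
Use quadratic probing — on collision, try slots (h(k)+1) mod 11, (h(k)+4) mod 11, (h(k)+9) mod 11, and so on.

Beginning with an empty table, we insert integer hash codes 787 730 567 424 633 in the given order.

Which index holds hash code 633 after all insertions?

787 hashes to 6; slot 6 is free => place at 6.
730 hashes to 4; slot 4 is free => place at 4.
567 hashes to 6; 6 taken => place at 7.
424 hashes to 6; 6,7 taken => place at 10.
633 hashes to 6; 6,7,10,4 taken => place at 0.
Table: [633, ∅, ∅, ∅, 730, ∅, 787, 567, ∅, ∅, 424]

0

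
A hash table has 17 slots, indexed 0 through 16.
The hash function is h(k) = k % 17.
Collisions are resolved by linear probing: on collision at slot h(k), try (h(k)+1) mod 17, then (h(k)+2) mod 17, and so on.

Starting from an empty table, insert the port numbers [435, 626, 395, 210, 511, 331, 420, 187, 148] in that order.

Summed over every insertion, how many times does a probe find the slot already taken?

1

435 hashes to 10; slot 10 is free => place at 10.
626 hashes to 14; slot 14 is free => place at 14.
395 hashes to 4; slot 4 is free => place at 4.
210 hashes to 6; slot 6 is free => place at 6.
511 hashes to 1; slot 1 is free => place at 1.
331 hashes to 8; slot 8 is free => place at 8.
420 hashes to 12; slot 12 is free => place at 12.
187 hashes to 0; slot 0 is free => place at 0.
148 hashes to 12; 12 taken => place at 13.
Table: [187, 511, ∅, ∅, 395, ∅, 210, ∅, 331, ∅, 435, ∅, 420, 148, 626, ∅, ∅]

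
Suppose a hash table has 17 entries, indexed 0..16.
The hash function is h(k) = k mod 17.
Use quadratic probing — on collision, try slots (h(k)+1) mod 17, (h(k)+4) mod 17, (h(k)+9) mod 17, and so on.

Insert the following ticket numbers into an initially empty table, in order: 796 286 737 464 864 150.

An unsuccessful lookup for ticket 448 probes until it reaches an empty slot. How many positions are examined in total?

796: h=14 => slot 14
286: h=14, probe 14,15 => slot 15
737: h=6 => slot 6
464: h=5 => slot 5
864: h=14, probe 14,15,1 => slot 1
150: h=14, probe 14,15,1,6,13 => slot 13
Table: [-, 864, -, -, -, 464, 737, -, -, -, -, -, -, 150, 796, 286, -]
Lookup 448: h=6, probe 6,7 → slot 7 empty, not found.

2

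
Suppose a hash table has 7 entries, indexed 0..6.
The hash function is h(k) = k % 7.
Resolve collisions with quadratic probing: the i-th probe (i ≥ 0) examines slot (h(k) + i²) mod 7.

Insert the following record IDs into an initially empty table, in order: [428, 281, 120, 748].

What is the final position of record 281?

Insert 428: h=1, slot 1 empty => index 1.
Insert 281: h=1, slot 1 occupied => index 2.
Insert 120: h=1, slots 1,2 occupied => index 5.
Insert 748: h=6, slot 6 empty => index 6.
Table: [∅, 428, 281, ∅, ∅, 120, 748]

2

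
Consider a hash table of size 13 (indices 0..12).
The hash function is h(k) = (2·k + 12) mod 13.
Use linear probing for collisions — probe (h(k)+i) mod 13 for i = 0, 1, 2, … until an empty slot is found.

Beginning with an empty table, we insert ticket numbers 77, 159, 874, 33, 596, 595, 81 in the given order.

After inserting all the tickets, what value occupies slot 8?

Insert 77: h=10, slot 10 empty -> index 10.
Insert 159: h=5, slot 5 empty -> index 5.
Insert 874: h=5, slot 5 occupied -> index 6.
Insert 33: h=0, slot 0 empty -> index 0.
Insert 596: h=8, slot 8 empty -> index 8.
Insert 595: h=6, slot 6 occupied -> index 7.
Insert 81: h=5, slots 5,6,7,8 occupied -> index 9.
Table: [33, _, _, _, _, 159, 874, 595, 596, 81, 77, _, _]

596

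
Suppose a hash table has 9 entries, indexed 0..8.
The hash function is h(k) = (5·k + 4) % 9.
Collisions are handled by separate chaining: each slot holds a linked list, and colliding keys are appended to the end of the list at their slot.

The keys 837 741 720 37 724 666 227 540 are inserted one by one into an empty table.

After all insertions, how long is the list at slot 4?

4

837 → bucket 4
741 → bucket 1
720 → bucket 4 (collision)
37 → bucket 0
724 → bucket 6
666 → bucket 4 (collision)
227 → bucket 5
540 → bucket 4 (collision)
Final buckets:
0: 37
1: 741
2: -
3: -
4: 837 -> 720 -> 666 -> 540
5: 227
6: 724
7: -
8: -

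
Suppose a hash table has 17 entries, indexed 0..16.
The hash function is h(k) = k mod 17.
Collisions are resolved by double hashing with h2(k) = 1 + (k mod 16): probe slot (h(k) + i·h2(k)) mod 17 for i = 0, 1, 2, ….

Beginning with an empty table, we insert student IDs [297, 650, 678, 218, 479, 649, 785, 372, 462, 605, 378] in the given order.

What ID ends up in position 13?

Insert 297: h=8, slot 8 empty -> index 8.
Insert 650: h=4, slot 4 empty -> index 4.
Insert 678: h=15, slot 15 empty -> index 15.
Insert 218: h=14, slot 14 empty -> index 14.
Insert 479: h=3, slot 3 empty -> index 3.
Insert 649: h=3, h2=10, slot 3 occupied -> index 13.
Insert 785: h=3, h2=2, slot 3 occupied -> index 5.
Insert 372: h=15, h2=5, slots 15,3,8,13 occupied -> index 1.
Insert 462: h=3, h2=15, slots 3,1 occupied -> index 16.
Insert 605: h=10, slot 10 empty -> index 10.
Insert 378: h=4, h2=11, slots 4,15 occupied -> index 9.
Table: [-, 372, -, 479, 650, 785, -, -, 297, 378, 605, -, -, 649, 218, 678, 462]

649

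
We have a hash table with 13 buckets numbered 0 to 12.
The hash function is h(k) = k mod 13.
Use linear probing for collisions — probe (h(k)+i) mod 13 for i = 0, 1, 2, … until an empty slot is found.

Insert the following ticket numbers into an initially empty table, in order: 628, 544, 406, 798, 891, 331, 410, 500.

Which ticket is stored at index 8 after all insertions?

628: h=4 => slot 4
544: h=11 => slot 11
406: h=3 => slot 3
798: h=5 => slot 5
891: h=7 => slot 7
331: h=6 => slot 6
410: h=7, probe 7,8 => slot 8
500: h=6, probe 6,7,8,9 => slot 9
Table: [-, -, -, 406, 628, 798, 331, 891, 410, 500, -, 544, -]

410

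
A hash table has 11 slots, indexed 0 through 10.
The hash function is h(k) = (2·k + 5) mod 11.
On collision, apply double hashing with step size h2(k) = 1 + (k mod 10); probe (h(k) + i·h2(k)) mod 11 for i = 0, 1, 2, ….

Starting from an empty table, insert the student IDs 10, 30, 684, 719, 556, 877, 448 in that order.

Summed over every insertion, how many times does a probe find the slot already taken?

2

10 hashes to 3; slot 3 is free -> place at 3.
30 hashes to 10; slot 10 is free -> place at 10.
684 hashes to 9; slot 9 is free -> place at 9.
719 hashes to 2; slot 2 is free -> place at 2.
556 hashes to 6; slot 6 is free -> place at 6.
877 hashes to 10, h2=8; 10 taken -> place at 7.
448 hashes to 10, h2=9; 10 taken -> place at 8.
Table: [—, —, 719, 10, —, —, 556, 877, 448, 684, 30]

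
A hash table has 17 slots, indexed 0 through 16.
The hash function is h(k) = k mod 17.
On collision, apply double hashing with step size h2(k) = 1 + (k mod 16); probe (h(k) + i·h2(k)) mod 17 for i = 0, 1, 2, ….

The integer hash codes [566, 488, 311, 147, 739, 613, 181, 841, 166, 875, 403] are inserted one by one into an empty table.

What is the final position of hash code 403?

566: h=5 -> slot 5
488: h=12 -> slot 12
311: h=5, h2=8, probe 5,13 -> slot 13
147: h=11 -> slot 11
739: h=8 -> slot 8
613: h=1 -> slot 1
181: h=11, h2=6, probe 11,0 -> slot 0
841: h=8, h2=10, probe 8,1,11,4 -> slot 4
166: h=13, h2=7, probe 13,3 -> slot 3
875: h=8, h2=12, probe 8,3,15 -> slot 15
403: h=12, h2=4, probe 12,16 -> slot 16
Table: [181, 613, —, 166, 841, 566, —, —, 739, —, —, 147, 488, 311, —, 875, 403]

16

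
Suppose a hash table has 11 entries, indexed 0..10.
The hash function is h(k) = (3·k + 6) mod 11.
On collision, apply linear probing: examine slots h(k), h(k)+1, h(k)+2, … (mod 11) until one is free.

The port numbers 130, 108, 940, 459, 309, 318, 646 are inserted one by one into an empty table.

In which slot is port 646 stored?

130: h=0 → slot 0
108: h=0, probe 0,1 → slot 1
940: h=10 → slot 10
459: h=8 → slot 8
309: h=9 → slot 9
318: h=3 → slot 3
646: h=8, probe 8,9,10,0,1,2 → slot 2
Table: [130, 108, 646, 318, -, -, -, -, 459, 309, 940]

2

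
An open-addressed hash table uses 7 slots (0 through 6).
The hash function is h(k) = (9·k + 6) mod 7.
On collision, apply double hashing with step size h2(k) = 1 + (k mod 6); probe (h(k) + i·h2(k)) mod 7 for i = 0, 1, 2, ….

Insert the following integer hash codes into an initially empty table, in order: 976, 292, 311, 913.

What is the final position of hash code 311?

976 hashes to 5; slot 5 is free => place at 5.
292 hashes to 2; slot 2 is free => place at 2.
311 hashes to 5, h2=6; 5 taken => place at 4.
913 hashes to 5, h2=2; 5 taken => place at 0.
Table: [913, —, 292, —, 311, 976, —]

4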